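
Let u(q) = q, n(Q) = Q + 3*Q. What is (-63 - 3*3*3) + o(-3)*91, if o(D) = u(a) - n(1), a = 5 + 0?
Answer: 1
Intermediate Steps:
n(Q) = 4*Q
a = 5
o(D) = 1 (o(D) = 5 - 4 = 1)
(-63 - 3*3*3) + o(-3)*91 = (-63 - 3*3*3) + 1*91 = (-63 - 9*3) + 91 = (-63 - 1*27) + 91 = (-63 - 27) + 91 = -90 + 91 = 1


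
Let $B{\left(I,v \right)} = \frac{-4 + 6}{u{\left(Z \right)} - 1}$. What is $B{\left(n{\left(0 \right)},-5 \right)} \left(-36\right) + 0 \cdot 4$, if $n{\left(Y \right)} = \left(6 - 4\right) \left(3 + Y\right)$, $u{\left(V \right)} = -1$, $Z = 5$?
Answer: $36$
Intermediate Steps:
$n{\left(Y \right)} = 6 + 2 Y$ ($n{\left(Y \right)} = 2 \left(3 + Y\right) = 6 + 2 Y$)
$B{\left(I,v \right)} = -1$ ($B{\left(I,v \right)} = \frac{-4 + 6}{-1 - 1} = \frac{2}{-2} = 2 \left(- \frac{1}{2}\right) = -1$)
$B{\left(n{\left(0 \right)},-5 \right)} \left(-36\right) + 0 \cdot 4 = \left(-1\right) \left(-36\right) + 0 \cdot 4 = 36 + 0 = 36$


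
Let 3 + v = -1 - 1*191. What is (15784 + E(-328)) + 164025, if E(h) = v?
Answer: 179614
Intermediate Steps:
v = -195 (v = -3 + (-1 - 1*191) = -3 + (-1 - 191) = -3 - 192 = -195)
E(h) = -195
(15784 + E(-328)) + 164025 = (15784 - 195) + 164025 = 15589 + 164025 = 179614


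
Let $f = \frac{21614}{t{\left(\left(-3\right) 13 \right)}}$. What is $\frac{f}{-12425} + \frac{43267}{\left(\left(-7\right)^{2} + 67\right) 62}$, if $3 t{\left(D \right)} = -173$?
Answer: $\frac{93469841839}{15459383800} \approx 6.0462$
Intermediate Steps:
$t{\left(D \right)} = - \frac{173}{3}$ ($t{\left(D \right)} = \frac{1}{3} \left(-173\right) = - \frac{173}{3}$)
$f = - \frac{64842}{173}$ ($f = \frac{21614}{- \frac{173}{3}} = 21614 \left(- \frac{3}{173}\right) = - \frac{64842}{173} \approx -374.81$)
$\frac{f}{-12425} + \frac{43267}{\left(\left(-7\right)^{2} + 67\right) 62} = - \frac{64842}{173 \left(-12425\right)} + \frac{43267}{\left(\left(-7\right)^{2} + 67\right) 62} = \left(- \frac{64842}{173}\right) \left(- \frac{1}{12425}\right) + \frac{43267}{\left(49 + 67\right) 62} = \frac{64842}{2149525} + \frac{43267}{116 \cdot 62} = \frac{64842}{2149525} + \frac{43267}{7192} = \frac{93469841839}{15459383800}$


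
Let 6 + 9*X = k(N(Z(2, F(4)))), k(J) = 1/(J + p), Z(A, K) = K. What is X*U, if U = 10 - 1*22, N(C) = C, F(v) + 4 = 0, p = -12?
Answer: 97/12 ≈ 8.0833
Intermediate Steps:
F(v) = -4 (F(v) = -4 + 0 = -4)
U = -12 (U = 10 - 22 = -12)
k(J) = 1/(-12 + J) (k(J) = 1/(J - 12) = 1/(-12 + J))
X = -97/144 (X = -⅔ + 1/(9*(-12 - 4)) = -⅔ + (⅑)/(-16) = -⅔ + (⅑)*(-1/16) = -⅔ - 1/144 = -97/144 ≈ -0.67361)
X*U = -97/144*(-12) = 97/12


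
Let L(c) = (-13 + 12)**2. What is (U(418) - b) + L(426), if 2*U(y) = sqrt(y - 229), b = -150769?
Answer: 150770 + 3*sqrt(21)/2 ≈ 1.5078e+5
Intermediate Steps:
L(c) = 1 (L(c) = (-1)**2 = 1)
U(y) = sqrt(-229 + y)/2 (U(y) = sqrt(y - 229)/2 = sqrt(-229 + y)/2)
(U(418) - b) + L(426) = (sqrt(-229 + 418)/2 - 1*(-150769)) + 1 = (sqrt(189)/2 + 150769) + 1 = ((3*sqrt(21))/2 + 150769) + 1 = (3*sqrt(21)/2 + 150769) + 1 = (150769 + 3*sqrt(21)/2) + 1 = 150770 + 3*sqrt(21)/2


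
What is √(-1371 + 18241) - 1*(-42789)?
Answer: 42789 + √16870 ≈ 42919.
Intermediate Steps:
√(-1371 + 18241) - 1*(-42789) = √16870 + 42789 = 42789 + √16870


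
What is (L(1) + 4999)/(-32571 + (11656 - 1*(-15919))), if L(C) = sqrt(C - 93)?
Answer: -4999/4996 - I*sqrt(23)/2498 ≈ -1.0006 - 0.0019199*I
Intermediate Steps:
L(C) = sqrt(-93 + C)
(L(1) + 4999)/(-32571 + (11656 - 1*(-15919))) = (sqrt(-93 + 1) + 4999)/(-32571 + (11656 - 1*(-15919))) = (sqrt(-92) + 4999)/(-32571 + (11656 + 15919)) = (2*I*sqrt(23) + 4999)/(-32571 + 27575) = (4999 + 2*I*sqrt(23))/(-4996) = (4999 + 2*I*sqrt(23))*(-1/4996) = -4999/4996 - I*sqrt(23)/2498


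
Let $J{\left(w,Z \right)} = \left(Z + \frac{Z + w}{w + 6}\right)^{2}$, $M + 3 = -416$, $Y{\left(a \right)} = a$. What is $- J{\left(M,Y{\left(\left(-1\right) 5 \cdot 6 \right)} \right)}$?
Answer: $- \frac{142587481}{170569} \approx -835.95$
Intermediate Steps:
$M = -419$ ($M = -3 - 416 = -419$)
$J{\left(w,Z \right)} = \left(Z + \frac{Z + w}{6 + w}\right)^{2}$
$- J{\left(M,Y{\left(\left(-1\right) 5 \cdot 6 \right)} \right)} = - \frac{\left(-419 + 7 \left(-1\right) 5 \cdot 6 + \left(-1\right) 5 \cdot 6 \left(-419\right)\right)^{2}}{\left(6 - 419\right)^{2}} = - \frac{\left(-419 + 7 \left(\left(-5\right) 6\right) + \left(-5\right) 6 \left(-419\right)\right)^{2}}{170569} = - \frac{\left(-419 + 7 \left(-30\right) - -12570\right)^{2}}{170569} = - \frac{\left(-419 - 210 + 12570\right)^{2}}{170569} = - \frac{11941^{2}}{170569} = - \frac{142587481}{170569}$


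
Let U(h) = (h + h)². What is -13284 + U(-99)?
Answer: 25920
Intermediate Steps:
U(h) = 4*h² (U(h) = (2*h)² = 4*h²)
-13284 + U(-99) = -13284 + 4*(-99)² = -13284 + 4*9801 = -13284 + 39204 = 25920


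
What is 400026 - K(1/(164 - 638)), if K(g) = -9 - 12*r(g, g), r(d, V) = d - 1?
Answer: 31601815/79 ≈ 4.0002e+5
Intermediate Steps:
r(d, V) = -1 + d
K(g) = 3 - 12*g (K(g) = -9 - 12*(-1 + g) = -9 + (12 - 12*g) = 3 - 12*g)
400026 - K(1/(164 - 638)) = 400026 - (3 - 12/(164 - 638)) = 400026 - (3 - 12/(-474)) = 400026 - (3 - 12*(-1/474)) = 400026 - (3 + 2/79) = 400026 - 1*239/79 = 400026 - 239/79 = 31601815/79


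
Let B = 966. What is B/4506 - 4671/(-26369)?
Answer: 7753330/19803119 ≈ 0.39152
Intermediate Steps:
B/4506 - 4671/(-26369) = 966/4506 - 4671/(-26369) = 966*(1/4506) - 4671*(-1/26369) = 161/751 + 4671/26369 = 7753330/19803119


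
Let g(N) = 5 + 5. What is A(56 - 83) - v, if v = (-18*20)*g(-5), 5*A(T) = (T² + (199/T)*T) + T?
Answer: 18901/5 ≈ 3780.2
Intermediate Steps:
g(N) = 10
A(T) = 199/5 + T/5 + T²/5 (A(T) = ((T² + (199/T)*T) + T)/5 = ((T² + 199) + T)/5 = ((199 + T²) + T)/5 = (199 + T + T²)/5 = 199/5 + T/5 + T²/5)
v = -3600 (v = -18*20*10 = -360*10 = -3600)
A(56 - 83) - v = (199/5 + (56 - 83)/5 + (56 - 83)²/5) - 1*(-3600) = (199/5 + (⅕)*(-27) + (⅕)*(-27)²) + 3600 = (199/5 - 27/5 + (⅕)*729) + 3600 = (199/5 - 27/5 + 729/5) + 3600 = 901/5 + 3600 = 18901/5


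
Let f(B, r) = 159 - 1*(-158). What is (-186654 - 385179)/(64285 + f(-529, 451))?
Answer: -63537/7178 ≈ -8.8516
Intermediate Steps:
f(B, r) = 317 (f(B, r) = 159 + 158 = 317)
(-186654 - 385179)/(64285 + f(-529, 451)) = (-186654 - 385179)/(64285 + 317) = -571833/64602 = -571833*1/64602 = -63537/7178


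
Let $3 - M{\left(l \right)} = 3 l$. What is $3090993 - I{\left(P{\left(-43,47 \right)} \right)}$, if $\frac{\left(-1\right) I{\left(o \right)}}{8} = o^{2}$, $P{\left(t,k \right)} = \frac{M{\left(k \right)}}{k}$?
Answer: $\frac{6828155889}{2209} \approx 3.0911 \cdot 10^{6}$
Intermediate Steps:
$M{\left(l \right)} = 3 - 3 l$
$P{\left(t,k \right)} = \frac{3 - 3 k}{k}$
$I{\left(o \right)} = - 8 o^{2}$
$3090993 - I{\left(P{\left(-43,47 \right)} \right)} = 3090993 - - 8 \left(-3 + \frac{3}{47}\right)^{2} = 3090993 - - 8 \left(- \frac{138}{47}\right)^{2} = 3090993 - \left(-8\right) \frac{19044}{2209} = 3090993 - - \frac{152352}{2209} = 3090993 + \frac{152352}{2209} = \frac{6828155889}{2209}$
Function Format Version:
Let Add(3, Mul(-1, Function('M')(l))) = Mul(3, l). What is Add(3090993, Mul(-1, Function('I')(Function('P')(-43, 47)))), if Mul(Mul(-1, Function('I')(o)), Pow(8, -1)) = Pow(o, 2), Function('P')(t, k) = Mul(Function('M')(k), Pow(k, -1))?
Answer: Rational(6828155889, 2209) ≈ 3.0911e+6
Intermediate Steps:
Function('M')(l) = Add(3, Mul(-3, l)) (Function('M')(l) = Add(3, Mul(-1, Mul(3, l))) = Add(3, Mul(-3, l)))
Function('P')(t, k) = Mul(Pow(k, -1), Add(3, Mul(-3, k))) (Function('P')(t, k) = Mul(Add(3, Mul(-3, k)), Pow(k, -1)) = Mul(Pow(k, -1), Add(3, Mul(-3, k))))
Function('I')(o) = Mul(-8, Pow(o, 2))
Add(3090993, Mul(-1, Function('I')(Function('P')(-43, 47)))) = Add(3090993, Mul(-1, Mul(-8, Pow(Add(-3, Mul(3, Pow(47, -1))), 2)))) = Add(3090993, Mul(-1, Mul(-8, Pow(Add(-3, Mul(3, Rational(1, 47))), 2)))) = Add(3090993, Mul(-1, Mul(-8, Pow(Add(-3, Rational(3, 47)), 2)))) = Add(3090993, Mul(-1, Mul(-8, Pow(Rational(-138, 47), 2)))) = Add(3090993, Mul(-1, Mul(-8, Rational(19044, 2209)))) = Add(3090993, Mul(-1, Rational(-152352, 2209))) = Add(3090993, Rational(152352, 2209)) = Rational(6828155889, 2209)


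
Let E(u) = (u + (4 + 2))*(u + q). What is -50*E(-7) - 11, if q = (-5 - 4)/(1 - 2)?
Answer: 89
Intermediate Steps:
q = 9 (q = -9/(-1) = -9*(-1) = 9)
E(u) = (6 + u)*(9 + u) (E(u) = (u + (4 + 2))*(u + 9) = (u + 6)*(9 + u) = (6 + u)*(9 + u))
-50*E(-7) - 11 = -50*(54 + (-7)**2 + 15*(-7)) - 11 = -50*(54 + 49 - 105) - 11 = -50*(-2) - 11 = 100 - 11 = 89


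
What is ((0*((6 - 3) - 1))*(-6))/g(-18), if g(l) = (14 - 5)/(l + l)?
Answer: 0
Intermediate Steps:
g(l) = 9/(2*l) (g(l) = 9/((2*l)) = 9*(1/(2*l)) = 9/(2*l))
((0*((6 - 3) - 1))*(-6))/g(-18) = ((0*((6 - 3) - 1))*(-6))/(((9/2)/(-18))) = ((0*(3 - 1))*(-6))/(((9/2)*(-1/18))) = ((0*2)*(-6))/(-¼) = (0*(-6))*(-4) = 0*(-4) = 0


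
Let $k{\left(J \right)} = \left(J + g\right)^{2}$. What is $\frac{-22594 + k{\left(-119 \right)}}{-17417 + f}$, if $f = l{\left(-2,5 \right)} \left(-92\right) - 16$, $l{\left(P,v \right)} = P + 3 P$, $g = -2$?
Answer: $\frac{7953}{16697} \approx 0.47631$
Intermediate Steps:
$k{\left(J \right)} = \left(-2 + J\right)^{2}$ ($k{\left(J \right)} = \left(J - 2\right)^{2} = \left(-2 + J\right)^{2}$)
$l{\left(P,v \right)} = 4 P$
$f = 720$ ($f = 4 \left(-2\right) \left(-92\right) - 16 = \left(-8\right) \left(-92\right) - 16 = 736 - 16 = 720$)
$\frac{-22594 + k{\left(-119 \right)}}{-17417 + f} = \frac{-22594 + \left(-2 - 119\right)^{2}}{-17417 + 720} = \frac{-22594 + \left(-121\right)^{2}}{-16697} = \left(-22594 + 14641\right) \left(- \frac{1}{16697}\right) = \left(-7953\right) \left(- \frac{1}{16697}\right) = \frac{7953}{16697}$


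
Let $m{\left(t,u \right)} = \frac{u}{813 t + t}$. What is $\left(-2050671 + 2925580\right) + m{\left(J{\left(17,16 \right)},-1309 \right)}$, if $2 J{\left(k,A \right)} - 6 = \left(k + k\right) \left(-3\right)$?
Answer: $\frac{3107676887}{3552} \approx 8.7491 \cdot 10^{5}$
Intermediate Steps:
$J{\left(k,A \right)} = 3 - 3 k$ ($J{\left(k,A \right)} = 3 + \frac{\left(k + k\right) \left(-3\right)}{2} = 3 + \frac{2 k \left(-3\right)}{2} = 3 + \frac{\left(-6\right) k}{2} = 3 - 3 k$)
$m{\left(t,u \right)} = \frac{u}{814 t}$
$\left(-2050671 + 2925580\right) + m{\left(J{\left(17,16 \right)},-1309 \right)} = \left(-2050671 + 2925580\right) + \frac{1}{814} \left(-1309\right) \frac{1}{3 - 51} = 874909 + \frac{1}{814} \left(-1309\right) \frac{1}{3 - 51} = 874909 + \frac{1}{814} \left(-1309\right) \frac{1}{-48} = 874909 + \frac{1}{814} \left(-1309\right) \left(- \frac{1}{48}\right) = 874909 + \frac{119}{3552} = \frac{3107676887}{3552}$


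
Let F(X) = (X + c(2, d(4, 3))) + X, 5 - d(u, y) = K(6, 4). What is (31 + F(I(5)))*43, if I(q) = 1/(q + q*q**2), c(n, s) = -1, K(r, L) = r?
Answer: 83893/65 ≈ 1290.7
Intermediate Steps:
d(u, y) = -1 (d(u, y) = 5 - 1*6 = 5 - 6 = -1)
I(q) = 1/(q + q**3)
F(X) = -1 + 2*X (F(X) = (X - 1) + X = (-1 + X) + X = -1 + 2*X)
(31 + F(I(5)))*43 = (31 + (-1 + 2/(5 + 5**3)))*43 = (31 + (-1 + 2/(5 + 125)))*43 = (31 + (-1 + 2/130))*43 = (31 + (-1 + 2*(1/130)))*43 = (31 + (-1 + 1/65))*43 = (31 - 64/65)*43 = (1951/65)*43 = 83893/65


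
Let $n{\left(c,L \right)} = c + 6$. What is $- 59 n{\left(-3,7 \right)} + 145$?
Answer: $-32$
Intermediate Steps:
$n{\left(c,L \right)} = 6 + c$
$- 59 n{\left(-3,7 \right)} + 145 = - 59 \left(6 - 3\right) + 145 = \left(-59\right) 3 + 145 = -177 + 145 = -32$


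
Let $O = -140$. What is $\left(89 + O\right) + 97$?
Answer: $46$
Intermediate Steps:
$\left(89 + O\right) + 97 = \left(89 - 140\right) + 97 = -51 + 97 = 46$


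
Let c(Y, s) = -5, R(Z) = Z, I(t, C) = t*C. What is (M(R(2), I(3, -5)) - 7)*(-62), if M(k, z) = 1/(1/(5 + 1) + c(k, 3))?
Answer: 12958/29 ≈ 446.83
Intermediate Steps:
I(t, C) = C*t
M(k, z) = -6/29 (M(k, z) = 1/(1/(5 + 1) - 5) = 1/(1/6 - 5) = 1/(⅙ - 5) = 1/(-29/6) = -6/29)
(M(R(2), I(3, -5)) - 7)*(-62) = (-6/29 - 7)*(-62) = -209/29*(-62) = 12958/29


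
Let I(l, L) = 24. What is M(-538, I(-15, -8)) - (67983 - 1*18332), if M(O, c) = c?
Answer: -49627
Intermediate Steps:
M(-538, I(-15, -8)) - (67983 - 1*18332) = 24 - (67983 - 1*18332) = 24 - (67983 - 18332) = 24 - 1*49651 = 24 - 49651 = -49627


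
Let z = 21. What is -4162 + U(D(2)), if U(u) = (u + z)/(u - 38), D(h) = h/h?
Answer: -154016/37 ≈ -4162.6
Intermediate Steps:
D(h) = 1
U(u) = (21 + u)/(-38 + u) (U(u) = (u + 21)/(u - 38) = (21 + u)/(-38 + u))
-4162 + U(D(2)) = -4162 + (21 + 1)/(-38 + 1) = -4162 + 22/(-37) = -4162 - 1/37*22 = -4162 - 22/37 = -154016/37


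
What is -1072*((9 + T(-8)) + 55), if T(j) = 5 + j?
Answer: -65392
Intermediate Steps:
-1072*((9 + T(-8)) + 55) = -1072*((9 + (5 - 8)) + 55) = -1072*((9 - 3) + 55) = -1072*(6 + 55) = -1072*61 = -65392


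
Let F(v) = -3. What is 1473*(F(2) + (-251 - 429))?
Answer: -1006059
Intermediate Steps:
1473*(F(2) + (-251 - 429)) = 1473*(-3 + (-251 - 429)) = 1473*(-3 - 680) = 1473*(-683) = -1006059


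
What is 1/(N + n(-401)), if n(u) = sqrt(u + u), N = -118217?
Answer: -118217/13975259891 - I*sqrt(802)/13975259891 ≈ -8.459e-6 - 2.0264e-9*I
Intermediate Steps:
n(u) = sqrt(2)*sqrt(u) (n(u) = sqrt(2*u) = sqrt(2)*sqrt(u))
1/(N + n(-401)) = 1/(-118217 + sqrt(2)*sqrt(-401)) = 1/(-118217 + sqrt(2)*(I*sqrt(401))) = 1/(-118217 + I*sqrt(802))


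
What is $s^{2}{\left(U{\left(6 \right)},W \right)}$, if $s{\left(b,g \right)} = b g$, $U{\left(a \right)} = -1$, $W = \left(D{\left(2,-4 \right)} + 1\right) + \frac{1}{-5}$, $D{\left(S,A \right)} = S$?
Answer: $\frac{196}{25} \approx 7.84$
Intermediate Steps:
$W = \frac{14}{5}$ ($W = \left(2 + 1\right) + \frac{1}{-5} = 3 - \frac{1}{5} = \frac{14}{5} \approx 2.8$)
$s^{2}{\left(U{\left(6 \right)},W \right)} = \left(\left(-1\right) \frac{14}{5}\right)^{2} = \left(- \frac{14}{5}\right)^{2} = \frac{196}{25}$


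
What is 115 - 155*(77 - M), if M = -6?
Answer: -12750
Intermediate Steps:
115 - 155*(77 - M) = 115 - 155*(77 - 1*(-6)) = 115 - 155*(77 + 6) = 115 - 155*83 = 115 - 12865 = -12750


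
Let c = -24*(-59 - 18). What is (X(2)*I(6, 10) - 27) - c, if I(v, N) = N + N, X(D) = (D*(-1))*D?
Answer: -1955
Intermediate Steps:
X(D) = -D² (X(D) = (-D)*D = -D²)
I(v, N) = 2*N
c = 1848 (c = -24*(-77) = 1848)
(X(2)*I(6, 10) - 27) - c = ((-1*2²)*(2*10) - 27) - 1*1848 = (-1*4*20 - 27) - 1848 = (-4*20 - 27) - 1848 = (-80 - 27) - 1848 = -107 - 1848 = -1955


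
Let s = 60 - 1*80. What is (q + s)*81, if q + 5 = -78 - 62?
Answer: -13365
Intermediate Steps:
q = -145 (q = -5 + (-78 - 62) = -5 - 140 = -145)
s = -20 (s = 60 - 80 = -20)
(q + s)*81 = (-145 - 20)*81 = -165*81 = -13365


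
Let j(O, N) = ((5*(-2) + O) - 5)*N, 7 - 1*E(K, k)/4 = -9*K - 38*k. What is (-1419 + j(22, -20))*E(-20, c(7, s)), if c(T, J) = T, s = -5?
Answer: -579948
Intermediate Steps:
E(K, k) = 28 + 36*K + 152*k (E(K, k) = 28 - 4*(-9*K - 38*k) = 28 - 4*(-38*k - 9*K) = 28 + (36*K + 152*k) = 28 + 36*K + 152*k)
j(O, N) = N*(-15 + O) (j(O, N) = ((-10 + O) - 5)*N = (-15 + O)*N = N*(-15 + O))
(-1419 + j(22, -20))*E(-20, c(7, s)) = (-1419 - 20*(-15 + 22))*(28 + 36*(-20) + 152*7) = (-1419 - 20*7)*(28 - 720 + 1064) = (-1419 - 140)*372 = -1559*372 = -579948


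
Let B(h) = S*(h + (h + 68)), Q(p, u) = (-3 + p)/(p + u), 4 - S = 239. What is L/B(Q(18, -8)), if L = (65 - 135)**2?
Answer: -980/3337 ≈ -0.29368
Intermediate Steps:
S = -235 (S = 4 - 1*239 = 4 - 239 = -235)
Q(p, u) = (-3 + p)/(p + u)
B(h) = -15980 - 470*h (B(h) = -235*(h + (h + 68)) = -235*(h + (68 + h)) = -235*(68 + 2*h) = -15980 - 470*h)
L = 4900 (L = (-70)**2 = 4900)
L/B(Q(18, -8)) = 4900/(-15980 - 470*(-3 + 18)/(18 - 8)) = 4900/(-15980 - 470*15/10) = 4900/(-15980 - 47*15) = 4900/(-15980 - 470*3/2) = 4900/(-15980 - 705) = 4900/(-16685) = 4900*(-1/16685) = -980/3337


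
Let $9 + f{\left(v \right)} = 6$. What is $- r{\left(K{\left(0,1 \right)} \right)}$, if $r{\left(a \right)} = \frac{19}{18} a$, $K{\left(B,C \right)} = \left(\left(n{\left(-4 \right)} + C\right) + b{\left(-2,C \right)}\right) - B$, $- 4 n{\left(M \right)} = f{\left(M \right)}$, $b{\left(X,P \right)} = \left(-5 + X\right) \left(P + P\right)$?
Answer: $\frac{931}{72} \approx 12.931$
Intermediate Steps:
$f{\left(v \right)} = -3$ ($f{\left(v \right)} = -9 + 6 = -3$)
$b{\left(X,P \right)} = 2 P \left(-5 + X\right)$ ($b{\left(X,P \right)} = \left(-5 + X\right) 2 P = 2 P \left(-5 + X\right)$)
$n{\left(M \right)} = \frac{3}{4}$ ($n{\left(M \right)} = \left(- \frac{1}{4}\right) \left(-3\right) = \frac{3}{4}$)
$K{\left(B,C \right)} = \frac{3}{4} - B - 13 C$ ($K{\left(B,C \right)} = \left(\left(\frac{3}{4} + C\right) + 2 C \left(-5 - 2\right)\right) - B = \left(\left(\frac{3}{4} + C\right) + 2 C \left(-7\right)\right) - B = \left(\left(\frac{3}{4} + C\right) - 14 C\right) - B = \left(\frac{3}{4} - 13 C\right) - B = \frac{3}{4} - B - 13 C$)
$r{\left(a \right)} = \frac{19 a}{18}$ ($r{\left(a \right)} = 19 \cdot \frac{1}{18} a = \frac{19 a}{18}$)
$- r{\left(K{\left(0,1 \right)} \right)} = - \frac{19 \left(\frac{3}{4} - 0 - 13\right)}{18} = - \frac{19 \left(\frac{3}{4} + 0 - 13\right)}{18} = - \frac{19 \left(-49\right)}{18 \cdot 4} = \left(-1\right) \left(- \frac{931}{72}\right) = \frac{931}{72}$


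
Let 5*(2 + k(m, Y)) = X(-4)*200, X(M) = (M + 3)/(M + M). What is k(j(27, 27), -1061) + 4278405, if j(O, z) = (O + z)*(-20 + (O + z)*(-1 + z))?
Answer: 4278408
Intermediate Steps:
X(M) = (3 + M)/(2*M) (X(M) = (3 + M)/((2*M)) = (3 + M)*(1/(2*M)) = (3 + M)/(2*M))
j(O, z) = (-20 + (-1 + z)*(O + z))*(O + z) (j(O, z) = (O + z)*(-20 + (-1 + z)*(O + z)) = (-20 + (-1 + z)*(O + z))*(O + z))
k(m, Y) = 3 (k(m, Y) = -2 + (((½)*(3 - 4)/(-4))*200)/5 = -2 + (((½)*(-¼)*(-1))*200)/5 = -2 + ((⅛)*200)/5 = -2 + (⅕)*25 = -2 + 5 = 3)
k(j(27, 27), -1061) + 4278405 = 3 + 4278405 = 4278408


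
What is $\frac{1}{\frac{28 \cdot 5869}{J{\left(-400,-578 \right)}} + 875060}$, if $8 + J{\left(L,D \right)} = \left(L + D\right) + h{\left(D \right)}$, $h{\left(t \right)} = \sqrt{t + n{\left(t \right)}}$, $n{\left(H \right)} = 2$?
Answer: $\frac{35461326457}{31024881656550966} + \frac{82166 i}{15512440828275483} \approx 1.143 \cdot 10^{-6} + 5.2968 \cdot 10^{-12} i$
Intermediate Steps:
$h{\left(t \right)} = \sqrt{2 + t}$ ($h{\left(t \right)} = \sqrt{t + 2} = \sqrt{2 + t}$)
$J{\left(L,D \right)} = -8 + D + L + \sqrt{2 + D}$ ($J{\left(L,D \right)} = -8 + \left(\left(L + D\right) + \sqrt{2 + D}\right) = -8 + \left(\left(D + L\right) + \sqrt{2 + D}\right) = -8 + \left(D + L + \sqrt{2 + D}\right) = -8 + D + L + \sqrt{2 + D}$)
$\frac{1}{\frac{28 \cdot 5869}{J{\left(-400,-578 \right)}} + 875060} = \frac{1}{\frac{28 \cdot 5869}{-8 - 578 - 400 + \sqrt{2 - 578}} + 875060} = \frac{1}{\frac{164332}{-8 - 578 - 400 + \sqrt{-576}} + 875060} = \frac{1}{\frac{164332}{-8 - 578 - 400 + 24 i} + 875060} = \frac{1}{\frac{164332}{-986 + 24 i} + 875060} = \frac{1}{164332 \frac{-986 - 24 i}{972772} + 875060} = \frac{1}{\frac{41083 \left(-986 - 24 i\right)}{243193} + 875060} = \frac{1}{875060 + \frac{41083 \left(-986 - 24 i\right)}{243193}}$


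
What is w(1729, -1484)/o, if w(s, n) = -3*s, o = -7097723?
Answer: 5187/7097723 ≈ 0.00073080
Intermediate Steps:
w(1729, -1484)/o = -3*1729/(-7097723) = -5187*(-1/7097723) = 5187/7097723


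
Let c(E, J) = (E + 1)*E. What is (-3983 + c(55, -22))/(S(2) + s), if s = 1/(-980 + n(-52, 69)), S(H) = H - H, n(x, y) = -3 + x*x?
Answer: -1554063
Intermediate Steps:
n(x, y) = -3 + x²
S(H) = 0
s = 1/1721 (s = 1/(-980 + (-3 + (-52)²)) = 1/(-980 + (-3 + 2704)) = 1/(-980 + 2701) = 1/1721 ≈ 0.00058106)
c(E, J) = E*(1 + E) (c(E, J) = (1 + E)*E = E*(1 + E))
(-3983 + c(55, -22))/(S(2) + s) = (-3983 + 55*(1 + 55))/(0 + 1/1721) = (-3983 + 55*56)/(1/1721) = (-3983 + 3080)*1721 = -903*1721 = -1554063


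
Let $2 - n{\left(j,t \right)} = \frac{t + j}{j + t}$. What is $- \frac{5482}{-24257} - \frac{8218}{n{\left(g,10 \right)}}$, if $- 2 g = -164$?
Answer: $- \frac{199338544}{24257} \approx -8217.8$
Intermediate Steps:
$g = 82$ ($g = \left(- \frac{1}{2}\right) \left(-164\right) = 82$)
$n{\left(j,t \right)} = 1$ ($n{\left(j,t \right)} = 2 - \frac{t + j}{j + t} = 2 - \frac{j + t}{j + t} = 2 - 1 = 1$)
$- \frac{5482}{-24257} - \frac{8218}{n{\left(g,10 \right)}} = - \frac{5482}{-24257} - \frac{8218}{1} = \left(-5482\right) \left(- \frac{1}{24257}\right) - 8218 = \frac{5482}{24257} - 8218 = - \frac{199338544}{24257}$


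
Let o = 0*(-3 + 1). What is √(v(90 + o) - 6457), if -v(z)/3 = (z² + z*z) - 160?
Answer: I*√54577 ≈ 233.62*I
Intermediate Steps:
o = 0 (o = 0*(-2) = 0)
v(z) = 480 - 6*z² (v(z) = -3*((z² + z*z) - 160) = -3*((z² + z²) - 160) = -3*(2*z² - 160) = -3*(-160 + 2*z²) = 480 - 6*z²)
√(v(90 + o) - 6457) = √((480 - 6*(90 + 0)²) - 6457) = √((480 - 6*90²) - 6457) = √((480 - 6*8100) - 6457) = √((480 - 48600) - 6457) = √(-48120 - 6457) = √(-54577) = I*√54577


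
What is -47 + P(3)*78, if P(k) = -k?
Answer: -281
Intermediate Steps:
-47 + P(3)*78 = -47 - 1*3*78 = -47 - 3*78 = -47 - 234 = -281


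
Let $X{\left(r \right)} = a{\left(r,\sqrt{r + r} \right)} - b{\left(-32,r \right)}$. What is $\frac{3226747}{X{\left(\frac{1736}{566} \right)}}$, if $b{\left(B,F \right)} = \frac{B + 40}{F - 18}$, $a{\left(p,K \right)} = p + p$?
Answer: $\frac{1929526944313}{3988524} \approx 4.8377 \cdot 10^{5}$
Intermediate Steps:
$a{\left(p,K \right)} = 2 p$
$b{\left(B,F \right)} = \frac{40 + B}{-18 + F}$
$X{\left(r \right)} = - \frac{8}{-18 + r} + 2 r$ ($X{\left(r \right)} = 2 r - \frac{40 - 32}{-18 + r} = 2 r - \frac{1}{-18 + r} 8 = 2 r - \frac{8}{-18 + r} = - \frac{8}{-18 + r} + 2 r$)
$\frac{3226747}{X{\left(\frac{1736}{566} \right)}} = \frac{3226747}{2 \frac{1}{-18 + \frac{1736}{566}} \left(-4 + \frac{1736}{566} \left(-18 + \frac{1736}{566}\right)\right)} = \frac{3226747}{2 \frac{1}{-18 + 1736 \cdot \frac{1}{566}} \left(-4 + 1736 \cdot \frac{1}{566} \left(-18 + 1736 \cdot \frac{1}{566}\right)\right)} = \frac{3226747}{2 \frac{1}{-18 + \frac{868}{283}} \left(-4 + \frac{868 \left(-18 + \frac{868}{283}\right)}{283}\right)} = \frac{3226747}{2 \frac{1}{- \frac{4226}{283}} \left(-4 + \frac{868}{283} \left(- \frac{4226}{283}\right)\right)} = \frac{3226747}{2 \left(- \frac{283}{4226}\right) \left(-4 - \frac{3668168}{80089}\right)} = \frac{3226747}{2 \left(- \frac{283}{4226}\right) \left(- \frac{3988524}{80089}\right)} = \frac{3226747}{\frac{3988524}{597979}} = 3226747 \cdot \frac{597979}{3988524} = \frac{1929526944313}{3988524}$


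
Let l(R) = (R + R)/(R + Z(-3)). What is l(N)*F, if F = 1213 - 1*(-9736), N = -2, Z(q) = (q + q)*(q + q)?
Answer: -21898/17 ≈ -1288.1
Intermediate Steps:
Z(q) = 4*q**2 (Z(q) = (2*q)*(2*q) = 4*q**2)
l(R) = 2*R/(36 + R) (l(R) = (R + R)/(R + 4*(-3)**2) = (2*R)/(R + 4*9) = (2*R)/(R + 36) = (2*R)/(36 + R) = 2*R/(36 + R))
F = 10949 (F = 1213 + 9736 = 10949)
l(N)*F = (2*(-2)/(36 - 2))*10949 = (2*(-2)/34)*10949 = (2*(-2)*(1/34))*10949 = -2/17*10949 = -21898/17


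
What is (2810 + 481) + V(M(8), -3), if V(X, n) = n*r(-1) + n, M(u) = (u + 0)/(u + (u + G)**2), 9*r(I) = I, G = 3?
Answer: 9865/3 ≈ 3288.3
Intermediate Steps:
r(I) = I/9
M(u) = u/(u + (3 + u)**2) (M(u) = (u + 0)/(u + (u + 3)**2) = u/(u + (3 + u)**2))
V(X, n) = 8*n/9 (V(X, n) = n*((1/9)*(-1)) + n = n*(-1/9) + n = -n/9 + n = 8*n/9)
(2810 + 481) + V(M(8), -3) = (2810 + 481) + (8/9)*(-3) = 3291 - 8/3 = 9865/3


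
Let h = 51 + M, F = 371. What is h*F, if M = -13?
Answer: 14098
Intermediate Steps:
h = 38 (h = 51 - 13 = 38)
h*F = 38*371 = 14098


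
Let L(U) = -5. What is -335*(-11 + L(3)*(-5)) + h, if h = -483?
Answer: -5173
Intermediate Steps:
-335*(-11 + L(3)*(-5)) + h = -335*(-11 - 5*(-5)) - 483 = -335*(-11 + 25) - 483 = -335*14 - 483 = -4690 - 483 = -5173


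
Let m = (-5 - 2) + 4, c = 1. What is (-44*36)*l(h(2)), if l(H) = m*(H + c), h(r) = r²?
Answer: 23760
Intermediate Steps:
m = -3 (m = -7 + 4 = -3)
l(H) = -3 - 3*H (l(H) = -3*(H + 1) = -3*(1 + H) = -3 - 3*H)
(-44*36)*l(h(2)) = (-44*36)*(-3 - 3*2²) = -1584*(-3 - 3*4) = -1584*(-3 - 12) = -1584*(-15) = 23760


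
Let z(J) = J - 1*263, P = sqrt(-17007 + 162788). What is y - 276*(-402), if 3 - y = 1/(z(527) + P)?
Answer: 8442011439/76085 - sqrt(145781)/76085 ≈ 1.1096e+5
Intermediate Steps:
P = sqrt(145781) ≈ 381.81
z(J) = -263 + J (z(J) = J - 263 = -263 + J)
y = 3 - 1/(264 + sqrt(145781)) (y = 3 - 1/((-263 + 527) + sqrt(145781)) = 3 - 1/(264 + sqrt(145781)) ≈ 2.9985)
y - 276*(-402) = (228519/76085 - sqrt(145781)/76085) - 276*(-402) = (228519/76085 - sqrt(145781)/76085) + 110952 = 8442011439/76085 - sqrt(145781)/76085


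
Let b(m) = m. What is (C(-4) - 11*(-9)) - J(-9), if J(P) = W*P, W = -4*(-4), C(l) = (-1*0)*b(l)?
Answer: 243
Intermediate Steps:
C(l) = 0 (C(l) = (-1*0)*l = 0*l = 0)
W = 16
J(P) = 16*P
(C(-4) - 11*(-9)) - J(-9) = (0 - 11*(-9)) - 16*(-9) = (0 + 99) - 1*(-144) = 99 + 144 = 243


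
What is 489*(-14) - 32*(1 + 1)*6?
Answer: -7230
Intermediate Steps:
489*(-14) - 32*(1 + 1)*6 = -6846 - 64*6 = -6846 - 32*12 = -6846 - 384 = -7230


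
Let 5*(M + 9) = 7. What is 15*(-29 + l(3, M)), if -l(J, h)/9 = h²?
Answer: -41163/5 ≈ -8232.6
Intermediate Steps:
M = -38/5 (M = -9 + (⅕)*7 = -9 + 7/5 = -38/5 ≈ -7.6000)
l(J, h) = -9*h²
15*(-29 + l(3, M)) = 15*(-29 - 9*(-38/5)²) = 15*(-29 - 9*1444/25) = 15*(-29 - 12996/25) = 15*(-13721/25) = -41163/5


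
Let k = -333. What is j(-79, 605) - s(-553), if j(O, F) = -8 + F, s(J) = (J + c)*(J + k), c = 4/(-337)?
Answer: -164918201/337 ≈ -4.8937e+5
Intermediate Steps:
c = -4/337 (c = 4*(-1/337) = -4/337 ≈ -0.011869)
s(J) = (-333 + J)*(-4/337 + J) (s(J) = (J - 4/337)*(J - 333) = (-4/337 + J)*(-333 + J) = (-333 + J)*(-4/337 + J))
j(-79, 605) - s(-553) = (-8 + 605) - (1332/337 + (-553)² - 112225/337*(-553)) = 597 - (1332/337 + 305809 + 62060425/337) = 597 - 1*165119390/337 = 597 - 165119390/337 = -164918201/337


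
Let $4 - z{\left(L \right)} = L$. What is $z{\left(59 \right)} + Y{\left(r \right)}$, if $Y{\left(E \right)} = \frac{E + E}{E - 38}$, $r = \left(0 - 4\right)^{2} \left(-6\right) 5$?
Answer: $- \frac{13765}{259} \approx -53.147$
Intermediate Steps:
$z{\left(L \right)} = 4 - L$
$r = -480$ ($r = \left(-4\right)^{2} \left(-6\right) 5 = 16 \left(-6\right) 5 = \left(-96\right) 5 = -480$)
$Y{\left(E \right)} = \frac{2 E}{-38 + E}$
$z{\left(59 \right)} + Y{\left(r \right)} = \left(4 - 59\right) + 2 \left(-480\right) \frac{1}{-38 - 480} = \left(4 - 59\right) + 2 \left(-480\right) \frac{1}{-518} = -55 + 2 \left(-480\right) \left(- \frac{1}{518}\right) = -55 + \frac{480}{259} = - \frac{13765}{259}$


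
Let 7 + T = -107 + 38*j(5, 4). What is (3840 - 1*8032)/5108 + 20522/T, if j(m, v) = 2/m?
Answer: -65775341/315419 ≈ -208.53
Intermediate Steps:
T = -494/5 (T = -7 + (-107 + 38*(2/5)) = -7 + (-107 + 38*(2*(⅕))) = -7 + (-107 + 38*(⅖)) = -7 + (-107 + 76/5) = -7 - 459/5 = -494/5 ≈ -98.800)
(3840 - 1*8032)/5108 + 20522/T = (3840 - 1*8032)/5108 + 20522/(-494/5) = (3840 - 8032)*(1/5108) + 20522*(-5/494) = -4192*1/5108 - 51305/247 = -1048/1277 - 51305/247 = -65775341/315419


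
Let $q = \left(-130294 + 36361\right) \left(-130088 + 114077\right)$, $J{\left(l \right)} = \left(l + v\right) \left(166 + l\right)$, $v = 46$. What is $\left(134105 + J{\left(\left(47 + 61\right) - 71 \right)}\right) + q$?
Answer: $1504112217$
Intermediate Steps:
$J{\left(l \right)} = \left(46 + l\right) \left(166 + l\right)$ ($J{\left(l \right)} = \left(l + 46\right) \left(166 + l\right) = \left(46 + l\right) \left(166 + l\right)$)
$q = 1503961263$ ($q = \left(-93933\right) \left(-16011\right) = 1503961263$)
$\left(134105 + J{\left(\left(47 + 61\right) - 71 \right)}\right) + q = \left(134105 + \left(7636 + \left(\left(47 + 61\right) - 71\right)^{2} + 212 \left(\left(47 + 61\right) - 71\right)\right)\right) + 1503961263 = \left(134105 + \left(7636 + \left(108 - 71\right)^{2} + 212 \left(108 - 71\right)\right)\right) + 1503961263 = \left(134105 + \left(7636 + 37^{2} + 212 \cdot 37\right)\right) + 1503961263 = \left(134105 + \left(7636 + 1369 + 7844\right)\right) + 1503961263 = \left(134105 + 16849\right) + 1503961263 = 150954 + 1503961263 = 1504112217$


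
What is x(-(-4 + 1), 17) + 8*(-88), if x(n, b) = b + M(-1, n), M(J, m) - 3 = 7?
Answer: -677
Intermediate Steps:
M(J, m) = 10 (M(J, m) = 3 + 7 = 10)
x(n, b) = 10 + b (x(n, b) = b + 10 = 10 + b)
x(-(-4 + 1), 17) + 8*(-88) = (10 + 17) + 8*(-88) = 27 - 704 = -677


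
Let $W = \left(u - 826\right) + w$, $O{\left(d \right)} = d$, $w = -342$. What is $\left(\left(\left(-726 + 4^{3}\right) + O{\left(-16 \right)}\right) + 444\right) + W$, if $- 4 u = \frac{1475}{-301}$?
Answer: $- \frac{1686533}{1204} \approx -1400.8$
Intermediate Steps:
$u = \frac{1475}{1204}$ ($u = - \frac{1475 \frac{1}{-301}}{4} = - \frac{1475 \left(- \frac{1}{301}\right)}{4} = \left(- \frac{1}{4}\right) \left(- \frac{1475}{301}\right) = \frac{1475}{1204} \approx 1.2251$)
$W = - \frac{1404797}{1204}$ ($W = \left(\frac{1475}{1204} - 826\right) - 342 = - \frac{993029}{1204} - 342 = - \frac{1404797}{1204} \approx -1166.8$)
$\left(\left(\left(-726 + 4^{3}\right) + O{\left(-16 \right)}\right) + 444\right) + W = \left(\left(\left(-726 + 4^{3}\right) - 16\right) + 444\right) - \frac{1404797}{1204} = \left(\left(\left(-726 + 64\right) - 16\right) + 444\right) - \frac{1404797}{1204} = \left(\left(-662 - 16\right) + 444\right) - \frac{1404797}{1204} = \left(-678 + 444\right) - \frac{1404797}{1204} = -234 - \frac{1404797}{1204} = - \frac{1686533}{1204}$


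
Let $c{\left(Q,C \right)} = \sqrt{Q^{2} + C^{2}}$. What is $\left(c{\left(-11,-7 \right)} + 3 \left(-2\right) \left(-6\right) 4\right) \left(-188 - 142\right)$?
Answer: $-47520 - 330 \sqrt{170} \approx -51823.0$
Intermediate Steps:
$c{\left(Q,C \right)} = \sqrt{C^{2} + Q^{2}}$
$\left(c{\left(-11,-7 \right)} + 3 \left(-2\right) \left(-6\right) 4\right) \left(-188 - 142\right) = \left(\sqrt{\left(-7\right)^{2} + \left(-11\right)^{2}} + 3 \left(-2\right) \left(-6\right) 4\right) \left(-188 - 142\right) = \left(\sqrt{49 + 121} + \left(-6\right) \left(-6\right) 4\right) \left(-330\right) = \left(\sqrt{170} + 36 \cdot 4\right) \left(-330\right) = \left(\sqrt{170} + 144\right) \left(-330\right) = \left(144 + \sqrt{170}\right) \left(-330\right) = -47520 - 330 \sqrt{170}$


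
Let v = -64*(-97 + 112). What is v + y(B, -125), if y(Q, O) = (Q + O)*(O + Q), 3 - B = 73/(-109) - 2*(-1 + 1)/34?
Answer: 163494865/11881 ≈ 13761.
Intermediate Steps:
v = -960 (v = -64*15 = -960)
B = 400/109 (B = 3 - (73/(-109) - 2*(-1 + 1)/34) = 3 - (73*(-1/109) - 2*0*(1/34)) = 3 - (-73/109 + 0*(1/34)) = 3 - (-73/109 + 0) = 3 - 1*(-73/109) = 3 + 73/109 = 400/109 ≈ 3.6697)
y(Q, O) = (O + Q)**2 (y(Q, O) = (O + Q)*(O + Q) = (O + Q)**2)
v + y(B, -125) = -960 + (-125 + 400/109)**2 = -960 + (-13225/109)**2 = -960 + 174900625/11881 = 163494865/11881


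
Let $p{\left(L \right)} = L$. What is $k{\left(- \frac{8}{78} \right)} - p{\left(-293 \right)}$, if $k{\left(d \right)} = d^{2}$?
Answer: $\frac{445669}{1521} \approx 293.01$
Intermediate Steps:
$k{\left(- \frac{8}{78} \right)} - p{\left(-293 \right)} = \left(- \frac{8}{78}\right)^{2} - -293 = \left(\left(-8\right) \frac{1}{78}\right)^{2} + 293 = \left(- \frac{4}{39}\right)^{2} + 293 = \frac{16}{1521} + 293 = \frac{445669}{1521}$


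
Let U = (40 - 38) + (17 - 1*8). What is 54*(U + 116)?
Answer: 6858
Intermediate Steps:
U = 11 (U = 2 + (17 - 8) = 2 + 9 = 11)
54*(U + 116) = 54*(11 + 116) = 54*127 = 6858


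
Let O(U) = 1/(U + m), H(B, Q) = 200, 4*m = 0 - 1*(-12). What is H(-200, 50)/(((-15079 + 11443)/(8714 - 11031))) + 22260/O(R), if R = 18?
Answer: 425036990/909 ≈ 4.6759e+5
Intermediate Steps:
m = 3 (m = (0 - 1*(-12))/4 = (0 + 12)/4 = (¼)*12 = 3)
O(U) = 1/(3 + U) (O(U) = 1/(U + 3) = 1/(3 + U))
H(-200, 50)/(((-15079 + 11443)/(8714 - 11031))) + 22260/O(R) = 200/(((-15079 + 11443)/(8714 - 11031))) + 22260/(1/(3 + 18)) = 200/((-3636/(-2317))) + 22260/(1/21) = 200/((-3636*(-1/2317))) + 22260/(1/21) = 200/(3636/2317) + 22260*21 = 200*(2317/3636) + 467460 = 115850/909 + 467460 = 425036990/909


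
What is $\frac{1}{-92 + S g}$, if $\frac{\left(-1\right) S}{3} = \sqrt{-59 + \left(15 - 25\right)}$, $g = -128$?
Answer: $- \frac{1}{110684} - \frac{24 i \sqrt{69}}{636433} \approx -9.0347 \cdot 10^{-6} - 0.00031324 i$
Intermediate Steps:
$S = - 3 i \sqrt{69}$ ($S = - 3 \sqrt{-59 + \left(15 - 25\right)} = - 3 \sqrt{-59 - 10} = - 3 \sqrt{-69} = - 3 i \sqrt{69} \approx - 24.92 i$)
$\frac{1}{-92 + S g} = \frac{1}{-92 + - 3 i \sqrt{69} \left(-128\right)} = \frac{1}{-92 + 384 i \sqrt{69}}$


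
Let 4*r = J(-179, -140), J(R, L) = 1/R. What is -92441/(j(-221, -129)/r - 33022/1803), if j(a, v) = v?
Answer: -166671123/166499270 ≈ -1.0010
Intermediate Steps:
r = -1/716 (r = (¼)/(-179) = (¼)*(-1/179) = -1/716 ≈ -0.0013966)
-92441/(j(-221, -129)/r - 33022/1803) = -92441/(-129/(-1/716) - 33022/1803) = -92441/(-129*(-716) - 33022*1/1803) = -92441/(92364 - 33022/1803) = -92441/166499270/1803 = -92441*1803/166499270 = -166671123/166499270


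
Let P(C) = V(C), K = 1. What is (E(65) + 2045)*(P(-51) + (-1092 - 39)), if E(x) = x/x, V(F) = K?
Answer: -2311980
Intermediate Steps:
V(F) = 1
E(x) = 1
P(C) = 1
(E(65) + 2045)*(P(-51) + (-1092 - 39)) = (1 + 2045)*(1 + (-1092 - 39)) = 2046*(1 - 1131) = 2046*(-1130) = -2311980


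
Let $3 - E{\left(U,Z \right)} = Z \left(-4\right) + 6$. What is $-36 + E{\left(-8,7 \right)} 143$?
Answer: $3539$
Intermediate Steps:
$E{\left(U,Z \right)} = -3 + 4 Z$ ($E{\left(U,Z \right)} = 3 - \left(Z \left(-4\right) + 6\right) = 3 - \left(- 4 Z + 6\right) = 3 - \left(6 - 4 Z\right) = 3 + \left(-6 + 4 Z\right) = -3 + 4 Z$)
$-36 + E{\left(-8,7 \right)} 143 = -36 + \left(-3 + 4 \cdot 7\right) 143 = -36 + \left(-3 + 28\right) 143 = -36 + 25 \cdot 143 = -36 + 3575 = 3539$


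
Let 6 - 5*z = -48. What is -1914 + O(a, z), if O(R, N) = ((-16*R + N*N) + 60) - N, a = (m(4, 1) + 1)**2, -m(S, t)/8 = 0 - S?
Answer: -479304/25 ≈ -19172.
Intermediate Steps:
z = 54/5 (z = 6/5 - 1/5*(-48) = 6/5 + 48/5 = 54/5 ≈ 10.800)
m(S, t) = 8*S (m(S, t) = -8*(0 - S) = -(-8)*S = 8*S)
a = 1089 (a = (8*4 + 1)**2 = (32 + 1)**2 = 33**2 = 1089)
O(R, N) = 60 + N**2 - N - 16*R (O(R, N) = ((-16*R + N**2) + 60) - N = ((N**2 - 16*R) + 60) - N = (60 + N**2 - 16*R) - N = 60 + N**2 - N - 16*R)
-1914 + O(a, z) = -1914 + (60 + (54/5)**2 - 1*54/5 - 16*1089) = -1914 + (60 + 2916/25 - 54/5 - 17424) = -1914 - 431454/25 = -479304/25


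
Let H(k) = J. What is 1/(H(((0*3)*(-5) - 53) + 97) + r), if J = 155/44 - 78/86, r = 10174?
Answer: 1892/19254157 ≈ 9.8265e-5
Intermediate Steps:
J = 4949/1892 (J = 155*(1/44) - 78*1/86 = 155/44 - 39/43 = 4949/1892 ≈ 2.6157)
H(k) = 4949/1892
1/(H(((0*3)*(-5) - 53) + 97) + r) = 1/(4949/1892 + 10174) = 1/(19254157/1892) = 1892/19254157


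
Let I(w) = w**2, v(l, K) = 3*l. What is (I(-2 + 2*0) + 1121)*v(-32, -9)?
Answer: -108000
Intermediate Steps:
(I(-2 + 2*0) + 1121)*v(-32, -9) = ((-2 + 2*0)**2 + 1121)*(3*(-32)) = ((-2 + 0)**2 + 1121)*(-96) = ((-2)**2 + 1121)*(-96) = (4 + 1121)*(-96) = 1125*(-96) = -108000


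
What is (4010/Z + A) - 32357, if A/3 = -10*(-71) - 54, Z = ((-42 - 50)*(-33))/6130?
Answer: -16919926/759 ≈ -22292.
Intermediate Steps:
Z = 1518/3065 (Z = -92*(-33)*(1/6130) = 3036*(1/6130) = 1518/3065 ≈ 0.49527)
A = 1968 (A = 3*(-10*(-71) - 54) = 3*(710 - 54) = 3*656 = 1968)
(4010/Z + A) - 32357 = (4010/(1518/3065) + 1968) - 32357 = (4010*(3065/1518) + 1968) - 32357 = (6145325/759 + 1968) - 32357 = 7639037/759 - 32357 = -16919926/759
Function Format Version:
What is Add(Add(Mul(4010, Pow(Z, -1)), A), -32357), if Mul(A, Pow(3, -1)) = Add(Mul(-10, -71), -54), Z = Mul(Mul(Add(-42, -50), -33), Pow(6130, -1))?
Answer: Rational(-16919926, 759) ≈ -22292.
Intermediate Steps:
Z = Rational(1518, 3065) (Z = Mul(Mul(-92, -33), Rational(1, 6130)) = Mul(3036, Rational(1, 6130)) = Rational(1518, 3065) ≈ 0.49527)
A = 1968 (A = Mul(3, Add(Mul(-10, -71), -54)) = Mul(3, Add(710, -54)) = Mul(3, 656) = 1968)
Add(Add(Mul(4010, Pow(Z, -1)), A), -32357) = Add(Add(Mul(4010, Pow(Rational(1518, 3065), -1)), 1968), -32357) = Add(Add(Mul(4010, Rational(3065, 1518)), 1968), -32357) = Add(Add(Rational(6145325, 759), 1968), -32357) = Add(Rational(7639037, 759), -32357) = Rational(-16919926, 759)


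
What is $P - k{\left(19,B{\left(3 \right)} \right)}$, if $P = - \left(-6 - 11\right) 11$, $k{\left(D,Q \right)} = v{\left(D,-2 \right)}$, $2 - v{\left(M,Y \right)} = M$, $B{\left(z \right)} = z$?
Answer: $204$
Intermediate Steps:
$v{\left(M,Y \right)} = 2 - M$
$k{\left(D,Q \right)} = 2 - D$
$P = 187$ ($P = - \left(-17\right) 11 = \left(-1\right) \left(-187\right) = 187$)
$P - k{\left(19,B{\left(3 \right)} \right)} = 187 - \left(2 - 19\right) = 187 - -17 = 187 + 17 = 204$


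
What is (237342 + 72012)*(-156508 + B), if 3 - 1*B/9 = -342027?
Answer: 903858761748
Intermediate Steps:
B = 3078270 (B = 27 - 9*(-342027) = 27 + 3078243 = 3078270)
(237342 + 72012)*(-156508 + B) = (237342 + 72012)*(-156508 + 3078270) = 309354*2921762 = 903858761748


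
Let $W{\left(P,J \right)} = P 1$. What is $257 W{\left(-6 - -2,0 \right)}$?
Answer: $-1028$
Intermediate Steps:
$W{\left(P,J \right)} = P$
$257 W{\left(-6 - -2,0 \right)} = 257 \left(-6 - -2\right) = 257 \left(-6 + 2\right) = 257 \left(-4\right) = -1028$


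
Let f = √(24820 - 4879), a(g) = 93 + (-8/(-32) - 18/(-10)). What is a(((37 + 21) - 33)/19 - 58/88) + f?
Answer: 1901/20 + 17*√69 ≈ 236.26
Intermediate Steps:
a(g) = 1901/20 (a(g) = 93 + (-8*(-1/32) - 18*(-⅒)) = 93 + (¼ + 9/5) = 93 + 41/20 = 1901/20)
f = 17*√69 (f = √19941 = 17*√69 ≈ 141.21)
a(((37 + 21) - 33)/19 - 58/88) + f = 1901/20 + 17*√69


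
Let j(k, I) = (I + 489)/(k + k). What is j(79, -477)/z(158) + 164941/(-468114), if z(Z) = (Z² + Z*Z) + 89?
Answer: -651735657079/1849678977102 ≈ -0.35235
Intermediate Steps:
z(Z) = 89 + 2*Z² (z(Z) = (Z² + Z²) + 89 = 2*Z² + 89 = 89 + 2*Z²)
j(k, I) = (489 + I)/(2*k) (j(k, I) = (489 + I)/((2*k)) = (489 + I)*(1/(2*k)) = (489 + I)/(2*k))
j(79, -477)/z(158) + 164941/(-468114) = ((½)*(489 - 477)/79)/(89 + 2*158²) + 164941/(-468114) = ((½)*(1/79)*12)/(89 + 2*24964) + 164941*(-1/468114) = 6/(79*(89 + 49928)) - 164941/468114 = (6/79)/50017 - 164941/468114 = (6/79)*(1/50017) - 164941/468114 = 6/3951343 - 164941/468114 = -651735657079/1849678977102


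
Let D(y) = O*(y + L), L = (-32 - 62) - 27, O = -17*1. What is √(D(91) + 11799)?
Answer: √12309 ≈ 110.95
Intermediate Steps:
O = -17
L = -121 (L = -94 - 27 = -121)
D(y) = 2057 - 17*y (D(y) = -17*(y - 121) = -17*(-121 + y) = 2057 - 17*y)
√(D(91) + 11799) = √((2057 - 17*91) + 11799) = √((2057 - 1547) + 11799) = √(510 + 11799) = √12309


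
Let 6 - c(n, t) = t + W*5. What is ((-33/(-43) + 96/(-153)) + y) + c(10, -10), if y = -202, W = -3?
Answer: -374696/2193 ≈ -170.86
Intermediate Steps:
c(n, t) = 21 - t (c(n, t) = 6 - (t - 3*5) = 6 - (t - 15) = 6 - (-15 + t) = 6 + (15 - t) = 21 - t)
((-33/(-43) + 96/(-153)) + y) + c(10, -10) = ((-33/(-43) + 96/(-153)) - 202) + (21 - 1*(-10)) = ((-33*(-1/43) + 96*(-1/153)) - 202) + (21 + 10) = ((33/43 - 32/51) - 202) + 31 = (307/2193 - 202) + 31 = -442679/2193 + 31 = -374696/2193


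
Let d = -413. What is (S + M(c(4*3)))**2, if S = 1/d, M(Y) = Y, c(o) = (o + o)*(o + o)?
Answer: 56590224769/170569 ≈ 3.3177e+5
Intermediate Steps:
c(o) = 4*o**2 (c(o) = (2*o)*(2*o) = 4*o**2)
S = -1/413 (S = 1/(-413) = -1/413 ≈ -0.0024213)
(S + M(c(4*3)))**2 = (-1/413 + 4*(4*3)**2)**2 = (-1/413 + 4*12**2)**2 = (-1/413 + 4*144)**2 = (-1/413 + 576)**2 = (237887/413)**2 = 56590224769/170569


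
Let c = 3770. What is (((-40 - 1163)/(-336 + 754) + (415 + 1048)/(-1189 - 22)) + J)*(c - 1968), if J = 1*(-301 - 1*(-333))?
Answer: 1818728867/36157 ≈ 50301.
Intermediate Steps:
J = 32 (J = 1*(-301 + 333) = 1*32 = 32)
(((-40 - 1163)/(-336 + 754) + (415 + 1048)/(-1189 - 22)) + J)*(c - 1968) = (((-40 - 1163)/(-336 + 754) + (415 + 1048)/(-1189 - 22)) + 32)*(3770 - 1968) = ((-1203/418 + 1463/(-1211)) + 32)*1802 = ((-1203*1/418 + 1463*(-1/1211)) + 32)*1802 = ((-1203/418 - 209/173) + 32)*1802 = (-295481/72314 + 32)*1802 = (2018567/72314)*1802 = 1818728867/36157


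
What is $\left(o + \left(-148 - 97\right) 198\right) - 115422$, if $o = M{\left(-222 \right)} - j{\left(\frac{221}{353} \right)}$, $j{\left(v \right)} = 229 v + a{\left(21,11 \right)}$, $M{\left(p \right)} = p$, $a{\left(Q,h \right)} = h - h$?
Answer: $- \frac{57996971}{353} \approx -1.643 \cdot 10^{5}$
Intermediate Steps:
$a{\left(Q,h \right)} = 0$
$j{\left(v \right)} = 229 v$ ($j{\left(v \right)} = 229 v + 0 = 229 v$)
$o = - \frac{128975}{353}$ ($o = -222 - 229 \cdot \frac{221}{353} = -222 - \frac{50609}{353} = - \frac{128975}{353} \approx -365.37$)
$\left(o + \left(-148 - 97\right) 198\right) - 115422 = \left(- \frac{128975}{353} + \left(-148 - 97\right) 198\right) - 115422 = \left(- \frac{128975}{353} - 48510\right) - 115422 = - \frac{17253005}{353} - 115422 = - \frac{57996971}{353}$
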